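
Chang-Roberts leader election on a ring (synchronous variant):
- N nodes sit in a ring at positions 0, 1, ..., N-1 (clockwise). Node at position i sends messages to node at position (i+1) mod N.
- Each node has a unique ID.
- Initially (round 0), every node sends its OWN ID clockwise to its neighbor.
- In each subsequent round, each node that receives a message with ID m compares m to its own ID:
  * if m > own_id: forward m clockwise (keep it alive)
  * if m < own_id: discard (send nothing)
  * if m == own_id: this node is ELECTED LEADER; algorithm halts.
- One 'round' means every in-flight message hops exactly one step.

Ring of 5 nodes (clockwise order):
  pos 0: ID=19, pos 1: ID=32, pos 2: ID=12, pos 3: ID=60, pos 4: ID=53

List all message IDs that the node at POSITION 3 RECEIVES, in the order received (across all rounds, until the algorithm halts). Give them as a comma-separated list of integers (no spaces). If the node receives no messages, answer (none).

Answer: 12,32,53,60

Derivation:
Round 1: pos1(id32) recv 19: drop; pos2(id12) recv 32: fwd; pos3(id60) recv 12: drop; pos4(id53) recv 60: fwd; pos0(id19) recv 53: fwd
Round 2: pos3(id60) recv 32: drop; pos0(id19) recv 60: fwd; pos1(id32) recv 53: fwd
Round 3: pos1(id32) recv 60: fwd; pos2(id12) recv 53: fwd
Round 4: pos2(id12) recv 60: fwd; pos3(id60) recv 53: drop
Round 5: pos3(id60) recv 60: ELECTED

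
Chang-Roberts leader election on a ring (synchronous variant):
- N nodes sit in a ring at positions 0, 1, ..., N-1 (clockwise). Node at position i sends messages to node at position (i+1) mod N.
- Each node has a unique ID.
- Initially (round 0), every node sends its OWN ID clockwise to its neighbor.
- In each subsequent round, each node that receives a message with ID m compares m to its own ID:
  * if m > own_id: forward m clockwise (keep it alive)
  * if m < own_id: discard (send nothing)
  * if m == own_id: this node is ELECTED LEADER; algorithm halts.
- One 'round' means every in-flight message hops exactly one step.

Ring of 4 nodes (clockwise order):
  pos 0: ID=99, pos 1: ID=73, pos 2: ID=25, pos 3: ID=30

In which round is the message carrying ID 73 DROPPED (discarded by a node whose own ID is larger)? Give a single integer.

Answer: 3

Derivation:
Round 1: pos1(id73) recv 99: fwd; pos2(id25) recv 73: fwd; pos3(id30) recv 25: drop; pos0(id99) recv 30: drop
Round 2: pos2(id25) recv 99: fwd; pos3(id30) recv 73: fwd
Round 3: pos3(id30) recv 99: fwd; pos0(id99) recv 73: drop
Round 4: pos0(id99) recv 99: ELECTED
Message ID 73 originates at pos 1; dropped at pos 0 in round 3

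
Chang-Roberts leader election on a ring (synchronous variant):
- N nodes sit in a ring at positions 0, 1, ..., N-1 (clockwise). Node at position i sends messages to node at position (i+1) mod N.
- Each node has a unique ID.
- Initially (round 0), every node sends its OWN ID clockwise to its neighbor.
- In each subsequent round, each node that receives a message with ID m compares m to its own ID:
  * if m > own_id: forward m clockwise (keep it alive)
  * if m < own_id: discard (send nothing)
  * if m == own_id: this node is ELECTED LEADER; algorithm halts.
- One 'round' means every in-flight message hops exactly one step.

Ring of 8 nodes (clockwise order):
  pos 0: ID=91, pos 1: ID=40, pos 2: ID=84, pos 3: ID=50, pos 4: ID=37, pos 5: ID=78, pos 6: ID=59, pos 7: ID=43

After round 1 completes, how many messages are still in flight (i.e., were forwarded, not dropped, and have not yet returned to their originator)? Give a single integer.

Answer: 5

Derivation:
Round 1: pos1(id40) recv 91: fwd; pos2(id84) recv 40: drop; pos3(id50) recv 84: fwd; pos4(id37) recv 50: fwd; pos5(id78) recv 37: drop; pos6(id59) recv 78: fwd; pos7(id43) recv 59: fwd; pos0(id91) recv 43: drop
After round 1: 5 messages still in flight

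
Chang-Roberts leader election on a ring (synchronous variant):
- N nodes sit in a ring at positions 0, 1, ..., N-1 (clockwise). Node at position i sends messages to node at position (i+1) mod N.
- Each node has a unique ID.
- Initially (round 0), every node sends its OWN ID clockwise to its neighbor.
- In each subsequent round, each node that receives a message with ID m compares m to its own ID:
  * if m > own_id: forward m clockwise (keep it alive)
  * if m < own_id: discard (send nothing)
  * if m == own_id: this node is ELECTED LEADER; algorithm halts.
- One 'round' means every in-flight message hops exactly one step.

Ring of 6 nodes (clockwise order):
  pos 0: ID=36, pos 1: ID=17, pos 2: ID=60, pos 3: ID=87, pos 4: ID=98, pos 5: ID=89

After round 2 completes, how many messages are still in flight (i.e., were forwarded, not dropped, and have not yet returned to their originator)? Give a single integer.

Round 1: pos1(id17) recv 36: fwd; pos2(id60) recv 17: drop; pos3(id87) recv 60: drop; pos4(id98) recv 87: drop; pos5(id89) recv 98: fwd; pos0(id36) recv 89: fwd
Round 2: pos2(id60) recv 36: drop; pos0(id36) recv 98: fwd; pos1(id17) recv 89: fwd
After round 2: 2 messages still in flight

Answer: 2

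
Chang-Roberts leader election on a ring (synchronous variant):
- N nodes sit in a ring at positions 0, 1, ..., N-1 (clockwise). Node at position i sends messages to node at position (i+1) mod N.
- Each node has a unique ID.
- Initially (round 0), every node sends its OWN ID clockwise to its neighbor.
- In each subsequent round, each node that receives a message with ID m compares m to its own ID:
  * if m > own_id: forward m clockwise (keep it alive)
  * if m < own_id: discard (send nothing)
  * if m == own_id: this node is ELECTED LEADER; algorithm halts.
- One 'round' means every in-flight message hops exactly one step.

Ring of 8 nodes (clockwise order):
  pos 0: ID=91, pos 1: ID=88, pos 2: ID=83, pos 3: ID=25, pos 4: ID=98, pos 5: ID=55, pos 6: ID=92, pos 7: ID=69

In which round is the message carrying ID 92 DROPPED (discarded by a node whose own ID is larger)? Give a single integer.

Round 1: pos1(id88) recv 91: fwd; pos2(id83) recv 88: fwd; pos3(id25) recv 83: fwd; pos4(id98) recv 25: drop; pos5(id55) recv 98: fwd; pos6(id92) recv 55: drop; pos7(id69) recv 92: fwd; pos0(id91) recv 69: drop
Round 2: pos2(id83) recv 91: fwd; pos3(id25) recv 88: fwd; pos4(id98) recv 83: drop; pos6(id92) recv 98: fwd; pos0(id91) recv 92: fwd
Round 3: pos3(id25) recv 91: fwd; pos4(id98) recv 88: drop; pos7(id69) recv 98: fwd; pos1(id88) recv 92: fwd
Round 4: pos4(id98) recv 91: drop; pos0(id91) recv 98: fwd; pos2(id83) recv 92: fwd
Round 5: pos1(id88) recv 98: fwd; pos3(id25) recv 92: fwd
Round 6: pos2(id83) recv 98: fwd; pos4(id98) recv 92: drop
Round 7: pos3(id25) recv 98: fwd
Round 8: pos4(id98) recv 98: ELECTED
Message ID 92 originates at pos 6; dropped at pos 4 in round 6

Answer: 6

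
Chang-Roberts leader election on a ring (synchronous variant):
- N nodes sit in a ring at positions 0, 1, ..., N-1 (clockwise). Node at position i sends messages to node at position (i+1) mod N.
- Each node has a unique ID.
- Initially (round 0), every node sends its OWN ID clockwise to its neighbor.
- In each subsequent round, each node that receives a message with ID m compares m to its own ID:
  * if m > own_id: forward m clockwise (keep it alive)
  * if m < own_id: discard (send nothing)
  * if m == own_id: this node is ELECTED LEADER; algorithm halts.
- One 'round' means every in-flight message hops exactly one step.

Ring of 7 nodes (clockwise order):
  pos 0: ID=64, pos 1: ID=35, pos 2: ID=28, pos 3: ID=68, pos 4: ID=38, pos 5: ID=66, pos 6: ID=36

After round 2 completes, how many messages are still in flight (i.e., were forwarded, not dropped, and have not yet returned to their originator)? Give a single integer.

Round 1: pos1(id35) recv 64: fwd; pos2(id28) recv 35: fwd; pos3(id68) recv 28: drop; pos4(id38) recv 68: fwd; pos5(id66) recv 38: drop; pos6(id36) recv 66: fwd; pos0(id64) recv 36: drop
Round 2: pos2(id28) recv 64: fwd; pos3(id68) recv 35: drop; pos5(id66) recv 68: fwd; pos0(id64) recv 66: fwd
After round 2: 3 messages still in flight

Answer: 3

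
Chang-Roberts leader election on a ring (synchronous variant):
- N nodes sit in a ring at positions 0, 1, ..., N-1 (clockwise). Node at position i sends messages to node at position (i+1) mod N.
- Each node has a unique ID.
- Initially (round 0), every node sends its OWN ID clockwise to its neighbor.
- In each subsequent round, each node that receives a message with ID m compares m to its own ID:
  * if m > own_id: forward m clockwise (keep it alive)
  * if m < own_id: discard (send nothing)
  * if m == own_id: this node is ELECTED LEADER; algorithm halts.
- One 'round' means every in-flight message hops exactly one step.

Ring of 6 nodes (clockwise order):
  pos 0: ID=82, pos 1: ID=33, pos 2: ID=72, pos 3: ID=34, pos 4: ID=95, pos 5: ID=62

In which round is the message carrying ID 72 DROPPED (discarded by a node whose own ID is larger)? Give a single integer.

Round 1: pos1(id33) recv 82: fwd; pos2(id72) recv 33: drop; pos3(id34) recv 72: fwd; pos4(id95) recv 34: drop; pos5(id62) recv 95: fwd; pos0(id82) recv 62: drop
Round 2: pos2(id72) recv 82: fwd; pos4(id95) recv 72: drop; pos0(id82) recv 95: fwd
Round 3: pos3(id34) recv 82: fwd; pos1(id33) recv 95: fwd
Round 4: pos4(id95) recv 82: drop; pos2(id72) recv 95: fwd
Round 5: pos3(id34) recv 95: fwd
Round 6: pos4(id95) recv 95: ELECTED
Message ID 72 originates at pos 2; dropped at pos 4 in round 2

Answer: 2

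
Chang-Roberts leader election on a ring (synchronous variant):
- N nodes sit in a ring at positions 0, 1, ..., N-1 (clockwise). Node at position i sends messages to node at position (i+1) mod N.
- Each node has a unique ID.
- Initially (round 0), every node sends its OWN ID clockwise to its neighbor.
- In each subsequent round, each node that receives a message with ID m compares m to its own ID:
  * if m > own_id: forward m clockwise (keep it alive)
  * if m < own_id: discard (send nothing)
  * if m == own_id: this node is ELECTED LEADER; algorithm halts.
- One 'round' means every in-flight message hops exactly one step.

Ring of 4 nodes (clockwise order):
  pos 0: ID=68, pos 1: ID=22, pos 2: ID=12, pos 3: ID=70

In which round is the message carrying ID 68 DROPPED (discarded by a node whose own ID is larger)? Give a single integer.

Answer: 3

Derivation:
Round 1: pos1(id22) recv 68: fwd; pos2(id12) recv 22: fwd; pos3(id70) recv 12: drop; pos0(id68) recv 70: fwd
Round 2: pos2(id12) recv 68: fwd; pos3(id70) recv 22: drop; pos1(id22) recv 70: fwd
Round 3: pos3(id70) recv 68: drop; pos2(id12) recv 70: fwd
Round 4: pos3(id70) recv 70: ELECTED
Message ID 68 originates at pos 0; dropped at pos 3 in round 3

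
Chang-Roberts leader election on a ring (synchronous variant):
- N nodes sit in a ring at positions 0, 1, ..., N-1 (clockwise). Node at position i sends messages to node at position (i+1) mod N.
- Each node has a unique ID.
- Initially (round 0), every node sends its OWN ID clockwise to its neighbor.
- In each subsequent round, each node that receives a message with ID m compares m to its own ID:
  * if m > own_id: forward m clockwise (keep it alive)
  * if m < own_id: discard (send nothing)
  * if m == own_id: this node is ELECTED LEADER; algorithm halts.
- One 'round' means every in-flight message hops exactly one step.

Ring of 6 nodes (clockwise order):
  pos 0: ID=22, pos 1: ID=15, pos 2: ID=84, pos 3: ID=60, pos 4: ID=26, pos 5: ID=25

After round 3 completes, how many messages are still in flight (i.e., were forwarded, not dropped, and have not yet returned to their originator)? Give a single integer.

Round 1: pos1(id15) recv 22: fwd; pos2(id84) recv 15: drop; pos3(id60) recv 84: fwd; pos4(id26) recv 60: fwd; pos5(id25) recv 26: fwd; pos0(id22) recv 25: fwd
Round 2: pos2(id84) recv 22: drop; pos4(id26) recv 84: fwd; pos5(id25) recv 60: fwd; pos0(id22) recv 26: fwd; pos1(id15) recv 25: fwd
Round 3: pos5(id25) recv 84: fwd; pos0(id22) recv 60: fwd; pos1(id15) recv 26: fwd; pos2(id84) recv 25: drop
After round 3: 3 messages still in flight

Answer: 3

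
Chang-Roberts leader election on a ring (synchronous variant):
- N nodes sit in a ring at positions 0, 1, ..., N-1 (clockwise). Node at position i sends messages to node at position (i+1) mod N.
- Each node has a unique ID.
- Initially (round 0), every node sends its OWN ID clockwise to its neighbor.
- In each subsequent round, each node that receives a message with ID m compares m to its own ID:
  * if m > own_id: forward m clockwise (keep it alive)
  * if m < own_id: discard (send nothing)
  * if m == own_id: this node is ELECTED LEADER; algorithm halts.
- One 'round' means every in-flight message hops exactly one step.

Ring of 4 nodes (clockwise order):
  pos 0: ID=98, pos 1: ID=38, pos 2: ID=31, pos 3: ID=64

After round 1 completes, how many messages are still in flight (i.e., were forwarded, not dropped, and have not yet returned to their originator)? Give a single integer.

Round 1: pos1(id38) recv 98: fwd; pos2(id31) recv 38: fwd; pos3(id64) recv 31: drop; pos0(id98) recv 64: drop
After round 1: 2 messages still in flight

Answer: 2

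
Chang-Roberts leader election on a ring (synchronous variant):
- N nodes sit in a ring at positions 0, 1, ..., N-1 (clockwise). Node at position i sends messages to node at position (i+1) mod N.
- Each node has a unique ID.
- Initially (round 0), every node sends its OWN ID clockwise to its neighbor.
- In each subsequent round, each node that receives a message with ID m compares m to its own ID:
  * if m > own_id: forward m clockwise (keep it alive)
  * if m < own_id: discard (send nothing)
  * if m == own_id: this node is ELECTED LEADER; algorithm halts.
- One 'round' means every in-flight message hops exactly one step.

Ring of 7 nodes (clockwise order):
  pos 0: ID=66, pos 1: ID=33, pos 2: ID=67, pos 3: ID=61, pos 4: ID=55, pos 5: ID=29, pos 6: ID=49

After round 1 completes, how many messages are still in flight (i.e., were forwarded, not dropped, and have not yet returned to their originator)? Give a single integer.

Answer: 4

Derivation:
Round 1: pos1(id33) recv 66: fwd; pos2(id67) recv 33: drop; pos3(id61) recv 67: fwd; pos4(id55) recv 61: fwd; pos5(id29) recv 55: fwd; pos6(id49) recv 29: drop; pos0(id66) recv 49: drop
After round 1: 4 messages still in flight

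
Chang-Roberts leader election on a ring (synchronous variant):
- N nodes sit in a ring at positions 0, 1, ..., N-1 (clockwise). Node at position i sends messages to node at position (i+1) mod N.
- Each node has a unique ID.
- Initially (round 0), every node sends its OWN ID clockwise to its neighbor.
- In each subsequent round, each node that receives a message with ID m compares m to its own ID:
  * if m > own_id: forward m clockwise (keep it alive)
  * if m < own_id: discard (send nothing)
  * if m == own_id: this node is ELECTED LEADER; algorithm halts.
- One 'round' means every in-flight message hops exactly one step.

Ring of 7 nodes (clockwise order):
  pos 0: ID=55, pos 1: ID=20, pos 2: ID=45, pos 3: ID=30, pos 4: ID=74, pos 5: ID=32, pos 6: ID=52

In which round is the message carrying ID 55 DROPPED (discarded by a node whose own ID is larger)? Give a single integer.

Round 1: pos1(id20) recv 55: fwd; pos2(id45) recv 20: drop; pos3(id30) recv 45: fwd; pos4(id74) recv 30: drop; pos5(id32) recv 74: fwd; pos6(id52) recv 32: drop; pos0(id55) recv 52: drop
Round 2: pos2(id45) recv 55: fwd; pos4(id74) recv 45: drop; pos6(id52) recv 74: fwd
Round 3: pos3(id30) recv 55: fwd; pos0(id55) recv 74: fwd
Round 4: pos4(id74) recv 55: drop; pos1(id20) recv 74: fwd
Round 5: pos2(id45) recv 74: fwd
Round 6: pos3(id30) recv 74: fwd
Round 7: pos4(id74) recv 74: ELECTED
Message ID 55 originates at pos 0; dropped at pos 4 in round 4

Answer: 4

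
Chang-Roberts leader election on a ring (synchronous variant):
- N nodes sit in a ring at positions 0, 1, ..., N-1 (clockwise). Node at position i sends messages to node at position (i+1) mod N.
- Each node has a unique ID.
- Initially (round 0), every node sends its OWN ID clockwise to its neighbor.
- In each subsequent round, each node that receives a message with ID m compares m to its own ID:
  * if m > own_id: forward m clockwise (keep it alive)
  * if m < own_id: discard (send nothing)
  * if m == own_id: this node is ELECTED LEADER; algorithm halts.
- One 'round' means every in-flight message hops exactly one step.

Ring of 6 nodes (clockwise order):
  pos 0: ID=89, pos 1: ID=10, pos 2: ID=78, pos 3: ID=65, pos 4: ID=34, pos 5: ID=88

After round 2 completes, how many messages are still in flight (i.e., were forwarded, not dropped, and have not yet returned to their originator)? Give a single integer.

Round 1: pos1(id10) recv 89: fwd; pos2(id78) recv 10: drop; pos3(id65) recv 78: fwd; pos4(id34) recv 65: fwd; pos5(id88) recv 34: drop; pos0(id89) recv 88: drop
Round 2: pos2(id78) recv 89: fwd; pos4(id34) recv 78: fwd; pos5(id88) recv 65: drop
After round 2: 2 messages still in flight

Answer: 2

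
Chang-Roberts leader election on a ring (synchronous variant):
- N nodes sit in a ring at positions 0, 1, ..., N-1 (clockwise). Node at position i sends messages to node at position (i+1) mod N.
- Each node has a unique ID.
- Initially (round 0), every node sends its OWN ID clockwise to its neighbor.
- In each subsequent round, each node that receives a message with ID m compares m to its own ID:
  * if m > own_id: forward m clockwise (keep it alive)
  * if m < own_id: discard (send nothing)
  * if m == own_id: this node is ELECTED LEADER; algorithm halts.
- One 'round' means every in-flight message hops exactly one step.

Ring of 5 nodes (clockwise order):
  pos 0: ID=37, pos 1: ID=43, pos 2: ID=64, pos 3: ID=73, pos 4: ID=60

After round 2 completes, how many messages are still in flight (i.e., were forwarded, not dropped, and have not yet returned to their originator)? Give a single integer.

Round 1: pos1(id43) recv 37: drop; pos2(id64) recv 43: drop; pos3(id73) recv 64: drop; pos4(id60) recv 73: fwd; pos0(id37) recv 60: fwd
Round 2: pos0(id37) recv 73: fwd; pos1(id43) recv 60: fwd
After round 2: 2 messages still in flight

Answer: 2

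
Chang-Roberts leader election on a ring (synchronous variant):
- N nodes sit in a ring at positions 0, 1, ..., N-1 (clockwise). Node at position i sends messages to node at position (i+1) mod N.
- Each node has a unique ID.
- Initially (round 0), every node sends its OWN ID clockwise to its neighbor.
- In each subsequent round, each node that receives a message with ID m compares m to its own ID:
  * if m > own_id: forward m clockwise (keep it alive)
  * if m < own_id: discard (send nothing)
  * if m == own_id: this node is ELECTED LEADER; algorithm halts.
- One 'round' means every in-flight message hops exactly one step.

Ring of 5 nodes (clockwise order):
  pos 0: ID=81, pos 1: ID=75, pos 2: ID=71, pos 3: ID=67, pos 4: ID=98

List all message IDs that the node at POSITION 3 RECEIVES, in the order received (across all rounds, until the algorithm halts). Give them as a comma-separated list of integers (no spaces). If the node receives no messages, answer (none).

Round 1: pos1(id75) recv 81: fwd; pos2(id71) recv 75: fwd; pos3(id67) recv 71: fwd; pos4(id98) recv 67: drop; pos0(id81) recv 98: fwd
Round 2: pos2(id71) recv 81: fwd; pos3(id67) recv 75: fwd; pos4(id98) recv 71: drop; pos1(id75) recv 98: fwd
Round 3: pos3(id67) recv 81: fwd; pos4(id98) recv 75: drop; pos2(id71) recv 98: fwd
Round 4: pos4(id98) recv 81: drop; pos3(id67) recv 98: fwd
Round 5: pos4(id98) recv 98: ELECTED

Answer: 71,75,81,98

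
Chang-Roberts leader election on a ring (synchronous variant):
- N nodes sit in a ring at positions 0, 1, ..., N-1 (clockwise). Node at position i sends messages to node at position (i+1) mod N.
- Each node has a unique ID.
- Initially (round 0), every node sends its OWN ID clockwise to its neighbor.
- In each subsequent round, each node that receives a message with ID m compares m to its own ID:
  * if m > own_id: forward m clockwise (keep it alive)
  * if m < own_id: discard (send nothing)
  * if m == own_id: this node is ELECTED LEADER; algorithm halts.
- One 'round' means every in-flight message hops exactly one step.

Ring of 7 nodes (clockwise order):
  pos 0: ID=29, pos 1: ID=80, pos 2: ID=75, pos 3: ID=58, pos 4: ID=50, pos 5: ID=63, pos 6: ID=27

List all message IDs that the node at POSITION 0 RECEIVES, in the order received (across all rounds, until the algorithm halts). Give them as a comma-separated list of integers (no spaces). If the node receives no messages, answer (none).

Answer: 27,63,75,80

Derivation:
Round 1: pos1(id80) recv 29: drop; pos2(id75) recv 80: fwd; pos3(id58) recv 75: fwd; pos4(id50) recv 58: fwd; pos5(id63) recv 50: drop; pos6(id27) recv 63: fwd; pos0(id29) recv 27: drop
Round 2: pos3(id58) recv 80: fwd; pos4(id50) recv 75: fwd; pos5(id63) recv 58: drop; pos0(id29) recv 63: fwd
Round 3: pos4(id50) recv 80: fwd; pos5(id63) recv 75: fwd; pos1(id80) recv 63: drop
Round 4: pos5(id63) recv 80: fwd; pos6(id27) recv 75: fwd
Round 5: pos6(id27) recv 80: fwd; pos0(id29) recv 75: fwd
Round 6: pos0(id29) recv 80: fwd; pos1(id80) recv 75: drop
Round 7: pos1(id80) recv 80: ELECTED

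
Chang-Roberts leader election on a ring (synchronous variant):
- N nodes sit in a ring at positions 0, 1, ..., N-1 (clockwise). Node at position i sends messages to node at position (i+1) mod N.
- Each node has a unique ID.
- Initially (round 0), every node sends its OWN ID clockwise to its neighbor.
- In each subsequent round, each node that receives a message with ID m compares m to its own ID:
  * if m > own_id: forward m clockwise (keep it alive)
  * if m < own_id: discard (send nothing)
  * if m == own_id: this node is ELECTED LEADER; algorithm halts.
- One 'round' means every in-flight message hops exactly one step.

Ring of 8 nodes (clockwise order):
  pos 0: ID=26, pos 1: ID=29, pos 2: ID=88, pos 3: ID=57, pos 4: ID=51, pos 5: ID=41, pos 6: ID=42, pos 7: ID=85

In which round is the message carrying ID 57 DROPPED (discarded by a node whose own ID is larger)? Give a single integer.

Round 1: pos1(id29) recv 26: drop; pos2(id88) recv 29: drop; pos3(id57) recv 88: fwd; pos4(id51) recv 57: fwd; pos5(id41) recv 51: fwd; pos6(id42) recv 41: drop; pos7(id85) recv 42: drop; pos0(id26) recv 85: fwd
Round 2: pos4(id51) recv 88: fwd; pos5(id41) recv 57: fwd; pos6(id42) recv 51: fwd; pos1(id29) recv 85: fwd
Round 3: pos5(id41) recv 88: fwd; pos6(id42) recv 57: fwd; pos7(id85) recv 51: drop; pos2(id88) recv 85: drop
Round 4: pos6(id42) recv 88: fwd; pos7(id85) recv 57: drop
Round 5: pos7(id85) recv 88: fwd
Round 6: pos0(id26) recv 88: fwd
Round 7: pos1(id29) recv 88: fwd
Round 8: pos2(id88) recv 88: ELECTED
Message ID 57 originates at pos 3; dropped at pos 7 in round 4

Answer: 4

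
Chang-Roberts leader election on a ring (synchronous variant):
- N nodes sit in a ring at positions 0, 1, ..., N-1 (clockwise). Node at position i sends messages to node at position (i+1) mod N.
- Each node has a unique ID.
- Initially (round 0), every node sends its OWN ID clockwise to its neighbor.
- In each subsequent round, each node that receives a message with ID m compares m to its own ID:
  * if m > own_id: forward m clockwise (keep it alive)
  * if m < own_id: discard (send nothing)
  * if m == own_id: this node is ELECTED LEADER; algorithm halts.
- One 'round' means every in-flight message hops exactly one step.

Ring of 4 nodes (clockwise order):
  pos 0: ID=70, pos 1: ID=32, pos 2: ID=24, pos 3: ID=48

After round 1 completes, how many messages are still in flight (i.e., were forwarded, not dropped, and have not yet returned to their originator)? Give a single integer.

Round 1: pos1(id32) recv 70: fwd; pos2(id24) recv 32: fwd; pos3(id48) recv 24: drop; pos0(id70) recv 48: drop
After round 1: 2 messages still in flight

Answer: 2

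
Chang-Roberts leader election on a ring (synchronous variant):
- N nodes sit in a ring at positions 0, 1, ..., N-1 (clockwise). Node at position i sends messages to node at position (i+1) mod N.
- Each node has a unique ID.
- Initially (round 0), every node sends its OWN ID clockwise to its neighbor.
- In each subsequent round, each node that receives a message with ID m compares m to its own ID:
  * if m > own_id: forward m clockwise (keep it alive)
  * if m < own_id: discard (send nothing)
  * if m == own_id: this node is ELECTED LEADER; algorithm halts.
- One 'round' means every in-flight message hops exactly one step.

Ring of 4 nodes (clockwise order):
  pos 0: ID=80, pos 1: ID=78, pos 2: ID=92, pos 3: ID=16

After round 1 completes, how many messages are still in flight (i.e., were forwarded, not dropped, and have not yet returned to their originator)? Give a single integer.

Answer: 2

Derivation:
Round 1: pos1(id78) recv 80: fwd; pos2(id92) recv 78: drop; pos3(id16) recv 92: fwd; pos0(id80) recv 16: drop
After round 1: 2 messages still in flight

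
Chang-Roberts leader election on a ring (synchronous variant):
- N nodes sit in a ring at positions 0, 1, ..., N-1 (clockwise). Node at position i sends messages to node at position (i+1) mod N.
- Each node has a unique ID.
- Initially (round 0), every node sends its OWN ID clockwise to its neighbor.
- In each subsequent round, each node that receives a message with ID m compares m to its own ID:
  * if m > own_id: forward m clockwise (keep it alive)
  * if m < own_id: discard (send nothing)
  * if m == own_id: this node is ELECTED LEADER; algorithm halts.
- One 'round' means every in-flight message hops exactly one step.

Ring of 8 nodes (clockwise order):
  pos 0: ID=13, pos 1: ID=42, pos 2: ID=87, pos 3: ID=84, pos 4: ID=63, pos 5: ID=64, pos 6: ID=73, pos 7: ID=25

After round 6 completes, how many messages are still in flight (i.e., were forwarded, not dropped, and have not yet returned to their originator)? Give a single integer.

Round 1: pos1(id42) recv 13: drop; pos2(id87) recv 42: drop; pos3(id84) recv 87: fwd; pos4(id63) recv 84: fwd; pos5(id64) recv 63: drop; pos6(id73) recv 64: drop; pos7(id25) recv 73: fwd; pos0(id13) recv 25: fwd
Round 2: pos4(id63) recv 87: fwd; pos5(id64) recv 84: fwd; pos0(id13) recv 73: fwd; pos1(id42) recv 25: drop
Round 3: pos5(id64) recv 87: fwd; pos6(id73) recv 84: fwd; pos1(id42) recv 73: fwd
Round 4: pos6(id73) recv 87: fwd; pos7(id25) recv 84: fwd; pos2(id87) recv 73: drop
Round 5: pos7(id25) recv 87: fwd; pos0(id13) recv 84: fwd
Round 6: pos0(id13) recv 87: fwd; pos1(id42) recv 84: fwd
After round 6: 2 messages still in flight

Answer: 2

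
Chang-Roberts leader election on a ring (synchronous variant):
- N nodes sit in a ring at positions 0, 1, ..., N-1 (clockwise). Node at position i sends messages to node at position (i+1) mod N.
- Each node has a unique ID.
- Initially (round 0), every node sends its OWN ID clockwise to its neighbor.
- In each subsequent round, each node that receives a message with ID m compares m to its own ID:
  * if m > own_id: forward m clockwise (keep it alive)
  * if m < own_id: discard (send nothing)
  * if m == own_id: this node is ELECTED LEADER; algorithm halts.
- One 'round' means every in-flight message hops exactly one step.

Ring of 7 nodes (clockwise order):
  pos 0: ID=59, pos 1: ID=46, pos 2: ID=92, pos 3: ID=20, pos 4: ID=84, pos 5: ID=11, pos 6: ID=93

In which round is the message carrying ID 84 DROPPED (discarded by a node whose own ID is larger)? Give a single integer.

Round 1: pos1(id46) recv 59: fwd; pos2(id92) recv 46: drop; pos3(id20) recv 92: fwd; pos4(id84) recv 20: drop; pos5(id11) recv 84: fwd; pos6(id93) recv 11: drop; pos0(id59) recv 93: fwd
Round 2: pos2(id92) recv 59: drop; pos4(id84) recv 92: fwd; pos6(id93) recv 84: drop; pos1(id46) recv 93: fwd
Round 3: pos5(id11) recv 92: fwd; pos2(id92) recv 93: fwd
Round 4: pos6(id93) recv 92: drop; pos3(id20) recv 93: fwd
Round 5: pos4(id84) recv 93: fwd
Round 6: pos5(id11) recv 93: fwd
Round 7: pos6(id93) recv 93: ELECTED
Message ID 84 originates at pos 4; dropped at pos 6 in round 2

Answer: 2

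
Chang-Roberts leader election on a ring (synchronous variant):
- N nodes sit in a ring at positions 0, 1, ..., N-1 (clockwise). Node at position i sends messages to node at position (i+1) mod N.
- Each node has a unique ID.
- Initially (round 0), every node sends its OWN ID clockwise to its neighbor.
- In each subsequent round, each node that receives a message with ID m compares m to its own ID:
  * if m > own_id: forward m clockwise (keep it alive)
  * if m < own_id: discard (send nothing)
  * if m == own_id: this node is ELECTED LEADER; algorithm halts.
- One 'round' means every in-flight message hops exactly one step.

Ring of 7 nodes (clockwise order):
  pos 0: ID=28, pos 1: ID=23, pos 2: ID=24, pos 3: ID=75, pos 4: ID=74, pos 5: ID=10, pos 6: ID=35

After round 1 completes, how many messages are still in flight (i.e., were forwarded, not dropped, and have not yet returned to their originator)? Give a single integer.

Answer: 4

Derivation:
Round 1: pos1(id23) recv 28: fwd; pos2(id24) recv 23: drop; pos3(id75) recv 24: drop; pos4(id74) recv 75: fwd; pos5(id10) recv 74: fwd; pos6(id35) recv 10: drop; pos0(id28) recv 35: fwd
After round 1: 4 messages still in flight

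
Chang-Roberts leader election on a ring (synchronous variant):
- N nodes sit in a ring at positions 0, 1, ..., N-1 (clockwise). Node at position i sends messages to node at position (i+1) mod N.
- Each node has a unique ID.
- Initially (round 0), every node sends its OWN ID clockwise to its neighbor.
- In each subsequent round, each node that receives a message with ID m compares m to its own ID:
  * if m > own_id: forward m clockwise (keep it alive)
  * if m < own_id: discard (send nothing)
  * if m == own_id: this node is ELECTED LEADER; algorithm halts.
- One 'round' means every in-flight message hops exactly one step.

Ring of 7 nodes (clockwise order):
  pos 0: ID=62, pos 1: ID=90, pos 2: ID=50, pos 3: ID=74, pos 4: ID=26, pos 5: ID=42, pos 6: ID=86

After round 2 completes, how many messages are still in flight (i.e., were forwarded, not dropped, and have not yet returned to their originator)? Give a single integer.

Round 1: pos1(id90) recv 62: drop; pos2(id50) recv 90: fwd; pos3(id74) recv 50: drop; pos4(id26) recv 74: fwd; pos5(id42) recv 26: drop; pos6(id86) recv 42: drop; pos0(id62) recv 86: fwd
Round 2: pos3(id74) recv 90: fwd; pos5(id42) recv 74: fwd; pos1(id90) recv 86: drop
After round 2: 2 messages still in flight

Answer: 2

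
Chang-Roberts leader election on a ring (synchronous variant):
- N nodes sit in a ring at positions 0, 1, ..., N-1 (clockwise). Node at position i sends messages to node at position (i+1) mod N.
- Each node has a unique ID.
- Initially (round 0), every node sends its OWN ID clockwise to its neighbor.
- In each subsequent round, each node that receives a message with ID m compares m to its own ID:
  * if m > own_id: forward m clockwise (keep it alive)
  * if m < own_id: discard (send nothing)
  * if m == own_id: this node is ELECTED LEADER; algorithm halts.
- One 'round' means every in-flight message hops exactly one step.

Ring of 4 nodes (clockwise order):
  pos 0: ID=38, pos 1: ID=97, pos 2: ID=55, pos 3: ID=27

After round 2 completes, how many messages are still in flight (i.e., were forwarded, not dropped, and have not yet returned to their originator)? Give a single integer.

Round 1: pos1(id97) recv 38: drop; pos2(id55) recv 97: fwd; pos3(id27) recv 55: fwd; pos0(id38) recv 27: drop
Round 2: pos3(id27) recv 97: fwd; pos0(id38) recv 55: fwd
After round 2: 2 messages still in flight

Answer: 2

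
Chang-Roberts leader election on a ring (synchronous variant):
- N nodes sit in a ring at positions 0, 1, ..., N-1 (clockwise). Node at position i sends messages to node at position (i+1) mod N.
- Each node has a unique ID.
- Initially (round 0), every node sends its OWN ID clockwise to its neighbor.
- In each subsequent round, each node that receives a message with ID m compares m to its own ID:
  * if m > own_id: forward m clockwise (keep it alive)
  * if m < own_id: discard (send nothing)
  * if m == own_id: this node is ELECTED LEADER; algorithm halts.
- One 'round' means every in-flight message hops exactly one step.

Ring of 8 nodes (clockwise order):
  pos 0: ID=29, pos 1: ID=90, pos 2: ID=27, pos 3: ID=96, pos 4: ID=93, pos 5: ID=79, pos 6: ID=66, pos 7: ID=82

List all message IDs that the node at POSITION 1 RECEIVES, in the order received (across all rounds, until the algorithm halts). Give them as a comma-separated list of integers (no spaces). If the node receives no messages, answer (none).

Round 1: pos1(id90) recv 29: drop; pos2(id27) recv 90: fwd; pos3(id96) recv 27: drop; pos4(id93) recv 96: fwd; pos5(id79) recv 93: fwd; pos6(id66) recv 79: fwd; pos7(id82) recv 66: drop; pos0(id29) recv 82: fwd
Round 2: pos3(id96) recv 90: drop; pos5(id79) recv 96: fwd; pos6(id66) recv 93: fwd; pos7(id82) recv 79: drop; pos1(id90) recv 82: drop
Round 3: pos6(id66) recv 96: fwd; pos7(id82) recv 93: fwd
Round 4: pos7(id82) recv 96: fwd; pos0(id29) recv 93: fwd
Round 5: pos0(id29) recv 96: fwd; pos1(id90) recv 93: fwd
Round 6: pos1(id90) recv 96: fwd; pos2(id27) recv 93: fwd
Round 7: pos2(id27) recv 96: fwd; pos3(id96) recv 93: drop
Round 8: pos3(id96) recv 96: ELECTED

Answer: 29,82,93,96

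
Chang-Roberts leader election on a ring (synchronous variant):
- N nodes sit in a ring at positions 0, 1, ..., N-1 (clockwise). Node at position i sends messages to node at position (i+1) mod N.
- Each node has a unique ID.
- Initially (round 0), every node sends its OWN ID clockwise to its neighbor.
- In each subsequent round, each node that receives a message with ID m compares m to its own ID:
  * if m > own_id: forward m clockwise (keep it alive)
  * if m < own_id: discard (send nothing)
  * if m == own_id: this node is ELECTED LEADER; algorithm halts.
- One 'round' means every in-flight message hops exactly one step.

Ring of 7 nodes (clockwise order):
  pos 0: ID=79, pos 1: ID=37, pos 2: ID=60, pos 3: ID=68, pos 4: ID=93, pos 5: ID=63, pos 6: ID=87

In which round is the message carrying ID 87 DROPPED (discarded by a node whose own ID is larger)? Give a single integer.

Round 1: pos1(id37) recv 79: fwd; pos2(id60) recv 37: drop; pos3(id68) recv 60: drop; pos4(id93) recv 68: drop; pos5(id63) recv 93: fwd; pos6(id87) recv 63: drop; pos0(id79) recv 87: fwd
Round 2: pos2(id60) recv 79: fwd; pos6(id87) recv 93: fwd; pos1(id37) recv 87: fwd
Round 3: pos3(id68) recv 79: fwd; pos0(id79) recv 93: fwd; pos2(id60) recv 87: fwd
Round 4: pos4(id93) recv 79: drop; pos1(id37) recv 93: fwd; pos3(id68) recv 87: fwd
Round 5: pos2(id60) recv 93: fwd; pos4(id93) recv 87: drop
Round 6: pos3(id68) recv 93: fwd
Round 7: pos4(id93) recv 93: ELECTED
Message ID 87 originates at pos 6; dropped at pos 4 in round 5

Answer: 5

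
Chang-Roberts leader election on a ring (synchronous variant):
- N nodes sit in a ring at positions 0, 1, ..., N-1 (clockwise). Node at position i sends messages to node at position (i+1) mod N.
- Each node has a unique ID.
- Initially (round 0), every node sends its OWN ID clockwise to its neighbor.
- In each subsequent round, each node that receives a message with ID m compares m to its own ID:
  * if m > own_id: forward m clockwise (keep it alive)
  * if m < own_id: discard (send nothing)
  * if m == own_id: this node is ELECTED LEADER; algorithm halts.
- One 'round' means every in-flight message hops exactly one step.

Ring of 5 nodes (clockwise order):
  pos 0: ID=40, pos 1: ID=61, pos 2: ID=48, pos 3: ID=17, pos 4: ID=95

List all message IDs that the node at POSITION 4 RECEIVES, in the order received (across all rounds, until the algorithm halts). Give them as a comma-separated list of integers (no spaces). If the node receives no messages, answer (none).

Answer: 17,48,61,95

Derivation:
Round 1: pos1(id61) recv 40: drop; pos2(id48) recv 61: fwd; pos3(id17) recv 48: fwd; pos4(id95) recv 17: drop; pos0(id40) recv 95: fwd
Round 2: pos3(id17) recv 61: fwd; pos4(id95) recv 48: drop; pos1(id61) recv 95: fwd
Round 3: pos4(id95) recv 61: drop; pos2(id48) recv 95: fwd
Round 4: pos3(id17) recv 95: fwd
Round 5: pos4(id95) recv 95: ELECTED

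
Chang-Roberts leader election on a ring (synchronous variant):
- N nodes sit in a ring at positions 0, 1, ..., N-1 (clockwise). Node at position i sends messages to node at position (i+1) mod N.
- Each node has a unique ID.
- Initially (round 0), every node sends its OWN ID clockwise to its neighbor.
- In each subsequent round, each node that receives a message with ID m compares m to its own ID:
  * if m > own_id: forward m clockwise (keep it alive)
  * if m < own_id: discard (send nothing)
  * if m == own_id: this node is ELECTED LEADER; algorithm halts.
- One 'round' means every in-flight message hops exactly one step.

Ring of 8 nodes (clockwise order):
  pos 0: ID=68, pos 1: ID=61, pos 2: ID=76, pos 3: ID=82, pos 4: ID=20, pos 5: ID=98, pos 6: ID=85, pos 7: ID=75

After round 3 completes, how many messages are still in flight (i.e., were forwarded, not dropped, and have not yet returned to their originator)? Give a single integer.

Answer: 2

Derivation:
Round 1: pos1(id61) recv 68: fwd; pos2(id76) recv 61: drop; pos3(id82) recv 76: drop; pos4(id20) recv 82: fwd; pos5(id98) recv 20: drop; pos6(id85) recv 98: fwd; pos7(id75) recv 85: fwd; pos0(id68) recv 75: fwd
Round 2: pos2(id76) recv 68: drop; pos5(id98) recv 82: drop; pos7(id75) recv 98: fwd; pos0(id68) recv 85: fwd; pos1(id61) recv 75: fwd
Round 3: pos0(id68) recv 98: fwd; pos1(id61) recv 85: fwd; pos2(id76) recv 75: drop
After round 3: 2 messages still in flight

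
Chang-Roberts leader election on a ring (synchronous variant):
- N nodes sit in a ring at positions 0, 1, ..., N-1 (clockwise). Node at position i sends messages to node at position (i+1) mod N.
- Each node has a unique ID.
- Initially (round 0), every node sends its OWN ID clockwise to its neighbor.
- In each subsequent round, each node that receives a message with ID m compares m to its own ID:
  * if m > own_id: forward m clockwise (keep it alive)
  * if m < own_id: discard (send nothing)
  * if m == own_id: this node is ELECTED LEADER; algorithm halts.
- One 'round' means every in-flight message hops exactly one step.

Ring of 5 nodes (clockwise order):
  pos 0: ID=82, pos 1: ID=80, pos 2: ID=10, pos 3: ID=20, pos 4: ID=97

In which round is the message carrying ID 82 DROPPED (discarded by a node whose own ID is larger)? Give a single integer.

Round 1: pos1(id80) recv 82: fwd; pos2(id10) recv 80: fwd; pos3(id20) recv 10: drop; pos4(id97) recv 20: drop; pos0(id82) recv 97: fwd
Round 2: pos2(id10) recv 82: fwd; pos3(id20) recv 80: fwd; pos1(id80) recv 97: fwd
Round 3: pos3(id20) recv 82: fwd; pos4(id97) recv 80: drop; pos2(id10) recv 97: fwd
Round 4: pos4(id97) recv 82: drop; pos3(id20) recv 97: fwd
Round 5: pos4(id97) recv 97: ELECTED
Message ID 82 originates at pos 0; dropped at pos 4 in round 4

Answer: 4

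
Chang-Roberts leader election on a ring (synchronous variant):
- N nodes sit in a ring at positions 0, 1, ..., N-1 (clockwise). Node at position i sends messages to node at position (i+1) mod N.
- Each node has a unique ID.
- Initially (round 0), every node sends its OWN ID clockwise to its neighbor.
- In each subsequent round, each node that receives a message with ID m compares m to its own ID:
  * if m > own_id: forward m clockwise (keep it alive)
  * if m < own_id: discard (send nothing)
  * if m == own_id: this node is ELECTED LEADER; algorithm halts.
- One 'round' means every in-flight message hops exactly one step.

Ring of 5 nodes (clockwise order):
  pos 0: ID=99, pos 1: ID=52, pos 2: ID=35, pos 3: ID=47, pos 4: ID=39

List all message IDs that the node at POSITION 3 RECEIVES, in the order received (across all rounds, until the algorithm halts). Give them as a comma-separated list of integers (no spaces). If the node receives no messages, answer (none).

Round 1: pos1(id52) recv 99: fwd; pos2(id35) recv 52: fwd; pos3(id47) recv 35: drop; pos4(id39) recv 47: fwd; pos0(id99) recv 39: drop
Round 2: pos2(id35) recv 99: fwd; pos3(id47) recv 52: fwd; pos0(id99) recv 47: drop
Round 3: pos3(id47) recv 99: fwd; pos4(id39) recv 52: fwd
Round 4: pos4(id39) recv 99: fwd; pos0(id99) recv 52: drop
Round 5: pos0(id99) recv 99: ELECTED

Answer: 35,52,99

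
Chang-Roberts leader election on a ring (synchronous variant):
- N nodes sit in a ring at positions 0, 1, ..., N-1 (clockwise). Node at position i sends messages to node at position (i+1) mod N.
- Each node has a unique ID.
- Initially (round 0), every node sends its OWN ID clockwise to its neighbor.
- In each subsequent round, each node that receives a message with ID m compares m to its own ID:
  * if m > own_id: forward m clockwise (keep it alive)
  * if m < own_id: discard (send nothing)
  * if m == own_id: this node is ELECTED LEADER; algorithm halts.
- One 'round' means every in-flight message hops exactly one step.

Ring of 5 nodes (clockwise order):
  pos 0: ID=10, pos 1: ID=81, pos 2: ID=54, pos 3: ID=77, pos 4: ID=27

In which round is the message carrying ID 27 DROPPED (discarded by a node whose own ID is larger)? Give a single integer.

Round 1: pos1(id81) recv 10: drop; pos2(id54) recv 81: fwd; pos3(id77) recv 54: drop; pos4(id27) recv 77: fwd; pos0(id10) recv 27: fwd
Round 2: pos3(id77) recv 81: fwd; pos0(id10) recv 77: fwd; pos1(id81) recv 27: drop
Round 3: pos4(id27) recv 81: fwd; pos1(id81) recv 77: drop
Round 4: pos0(id10) recv 81: fwd
Round 5: pos1(id81) recv 81: ELECTED
Message ID 27 originates at pos 4; dropped at pos 1 in round 2

Answer: 2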